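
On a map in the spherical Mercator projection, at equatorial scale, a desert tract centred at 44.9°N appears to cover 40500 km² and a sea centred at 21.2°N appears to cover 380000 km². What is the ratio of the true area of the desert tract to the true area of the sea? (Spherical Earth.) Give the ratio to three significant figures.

On Mercator the areal scale is sec²φ, so true area = apparent × cos²φ.
True area of desert tract: 40500 × cos²(44.9°) = 40500 × 0.5017 = 20320 km².
True area of sea: 380000 × cos²(21.2°) = 380000 × 0.8692 = 330300 km².
Ratio = 20320 / 330300 ≈ 0.0615.

0.0615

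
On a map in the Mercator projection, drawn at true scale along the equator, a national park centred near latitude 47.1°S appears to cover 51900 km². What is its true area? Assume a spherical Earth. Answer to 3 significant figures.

24000 km²

For Mercator, h = k = sec φ (a conformal cylindrical projection has a single point scale, 1/cos φ).
Areal scale = k² = sec²φ = 1/cos²(47.1°) = 1/0.6807² = 2.158.
True area = apparent / (areal scale) = 51900 / 2.158 ≈ 24000 km².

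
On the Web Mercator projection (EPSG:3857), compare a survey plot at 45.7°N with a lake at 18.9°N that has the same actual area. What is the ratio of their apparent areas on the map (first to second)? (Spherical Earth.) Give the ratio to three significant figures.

1.83

On Mercator, area is exaggerated by sec²φ = 1/cos²φ.
At 45.7°: sec²(45.7°) = 1/0.6984² = 2.050.
At 18.9°: sec²(18.9°) = 1/0.9461² = 1.117.
Ratio = 2.050/1.117 = cos²(18.9°)/cos²(45.7°) ≈ 1.83.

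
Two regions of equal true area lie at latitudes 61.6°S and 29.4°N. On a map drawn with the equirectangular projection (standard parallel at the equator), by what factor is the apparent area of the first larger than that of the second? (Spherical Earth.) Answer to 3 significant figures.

In the plate carrée (x = Rλ, y = Rφ), meridians are true-scale (h = 1) and parallels are stretched by k = sec φ.
Areal scale at 61.6°: h·k = 1.000 × 2.103 = 2.103.
Areal scale at 29.4°: h·k = 1.000 × 1.148 = 1.148.
Ratio = 2.103/1.148 ≈ 1.83.

1.83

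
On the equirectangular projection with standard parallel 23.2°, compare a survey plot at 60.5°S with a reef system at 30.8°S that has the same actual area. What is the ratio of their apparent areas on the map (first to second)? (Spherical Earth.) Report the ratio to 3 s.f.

The equidistant cylindrical projection with φ₀ = 23.2° has h = 1 (meridians true) and k = cos φ₀ / cos φ along parallels.
Areal scale at 60.5°: h·k = 1.000 × 1.867 = 1.867.
Areal scale at 30.8°: h·k = 1.000 × 1.070 = 1.070.
Ratio = 1.867/1.070 ≈ 1.74.

1.74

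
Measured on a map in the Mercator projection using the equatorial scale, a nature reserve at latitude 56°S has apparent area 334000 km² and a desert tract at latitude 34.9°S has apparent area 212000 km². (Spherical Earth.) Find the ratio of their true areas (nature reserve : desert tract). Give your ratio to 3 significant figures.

0.732

Since Mercator area scale is 1/cos²φ, the true area equals the apparent area multiplied by cos²φ.
True area of nature reserve: 334000 × cos²(56°) = 334000 × 0.3127 = 104400 km².
True area of desert tract: 212000 × cos²(34.9°) = 212000 × 0.6726 = 142600 km².
Ratio = 104400 / 142600 ≈ 0.732.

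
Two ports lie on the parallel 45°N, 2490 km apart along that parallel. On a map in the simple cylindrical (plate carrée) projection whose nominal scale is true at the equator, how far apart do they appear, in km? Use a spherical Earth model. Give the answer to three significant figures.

Plate carrée maps x = Rλ, y = Rφ. The meridian scale is h = 1 and the parallel scale is k = 1/cos φ = sec φ.
Along the parallel, k = sec 45° = 1/0.7071 = 1.414.
Map distance = 2490 × 1.414 ≈ 3520 km.

3520 km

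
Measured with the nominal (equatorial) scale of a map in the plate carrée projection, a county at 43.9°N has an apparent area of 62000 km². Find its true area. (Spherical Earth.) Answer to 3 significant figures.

In the plate carrée (x = Rλ, y = Rφ), meridians are true-scale (h = 1) and parallels are stretched by k = sec φ.
Areal scale = h·k = 1 × sec φ; at 43.9°, h = 1.000, k = 1.388, so h·k = 1.388.
True area = apparent / (areal scale) = 62000 / 1.388 ≈ 44700 km².

44700 km²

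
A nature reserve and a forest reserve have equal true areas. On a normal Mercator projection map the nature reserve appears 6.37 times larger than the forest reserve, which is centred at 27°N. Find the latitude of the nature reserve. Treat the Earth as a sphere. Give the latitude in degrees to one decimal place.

69.3°

On Mercator, (apparent₁)/(apparent₂) = sec²φ₁ / sec²φ₂ when true areas are equal.
cos²φ₂ / cos²φ₁ = 6.37  ⇒  cos φ₁ = cos 27° / √6.37 = 0.8910/2.524 = 0.3530.
φ₁ = arccos(0.3530) ≈ 69.3°.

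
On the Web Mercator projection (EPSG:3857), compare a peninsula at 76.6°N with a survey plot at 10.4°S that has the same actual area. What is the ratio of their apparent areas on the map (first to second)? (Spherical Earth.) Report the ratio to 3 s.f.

18.0

Mercator is conformal with k = sec φ, so areal scale = k² = sec²φ.
At 76.6°: sec²(76.6°) = 1/0.2317² = 18.62.
At 10.4°: sec²(10.4°) = 1/0.9836² = 1.034.
Ratio = 18.62/1.034 = cos²(10.4°)/cos²(76.6°) ≈ 18.0.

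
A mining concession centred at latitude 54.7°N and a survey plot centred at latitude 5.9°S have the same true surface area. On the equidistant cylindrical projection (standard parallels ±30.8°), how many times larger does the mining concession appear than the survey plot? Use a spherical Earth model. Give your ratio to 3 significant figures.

1.72

With standard parallel φ₀ = 30.8°, the equirectangular projection gives x = Rλ cos φ₀, y = Rφ, so h = 1 and k = cos 30.8° / cos φ.
Areal scale at 54.7°: h·k = 1.000 × 1.486 = 1.486.
Areal scale at 5.9°: h·k = 1.000 × 0.8635 = 0.8635.
Ratio = 1.486/0.8635 ≈ 1.72.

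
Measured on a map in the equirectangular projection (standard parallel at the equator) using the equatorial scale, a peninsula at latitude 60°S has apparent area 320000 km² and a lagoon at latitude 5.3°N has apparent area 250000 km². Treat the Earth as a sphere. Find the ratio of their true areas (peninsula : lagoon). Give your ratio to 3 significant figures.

0.643

Plate carrée has h = 1 and k = sec φ, giving areal scale sec φ; true area = (apparent area) · cos φ.
True area of peninsula: 320000 × cos(60°) = 320000 × 0.5000 = 160000 km².
True area of lagoon: 250000 × cos(5.3°) = 250000 × 0.9957 = 248900 km².
Ratio = 160000 / 248900 ≈ 0.643.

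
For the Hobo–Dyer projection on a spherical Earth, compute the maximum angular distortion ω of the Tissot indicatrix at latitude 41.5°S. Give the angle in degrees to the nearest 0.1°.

The Hobo–Dyer projection is cylindrical equal-area with φ₀ = 37.5°. Cylindrical equal-area (φ₀ = 37.5°): h = cos φ / cos 37.5° along meridians, k = cos 37.5° / cos φ along parallels; h·k = 1.
At 41.5°: h = 0.9440, k = 1.059; principal scales a = 1.059, b = 0.9440.
sin(ω/2) = (a − b)/(a + b) = 0.1152/2.003 = 0.05753, so ω = 2 arcsin(0.05753) ≈ 6.6°.

6.6°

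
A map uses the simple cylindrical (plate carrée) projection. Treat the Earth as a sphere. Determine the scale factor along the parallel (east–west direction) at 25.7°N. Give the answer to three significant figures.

Plate carrée maps x = Rλ, y = Rφ. The meridian scale is h = 1 and the parallel scale is k = 1/cos φ = sec φ.
k = 1/cos 25.7° = 1/0.9011 = 1.110.

1.11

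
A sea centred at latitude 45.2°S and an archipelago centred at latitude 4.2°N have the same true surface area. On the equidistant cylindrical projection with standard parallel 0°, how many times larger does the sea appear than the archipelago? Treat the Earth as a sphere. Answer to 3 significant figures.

Plate carrée maps x = Rλ, y = Rφ. The meridian scale is h = 1 and the parallel scale is k = 1/cos φ = sec φ.
Areal scale at 45.2°: h·k = 1.000 × 1.419 = 1.419.
Areal scale at 4.2°: h·k = 1.000 × 1.003 = 1.003.
Ratio = 1.419/1.003 ≈ 1.42.

1.42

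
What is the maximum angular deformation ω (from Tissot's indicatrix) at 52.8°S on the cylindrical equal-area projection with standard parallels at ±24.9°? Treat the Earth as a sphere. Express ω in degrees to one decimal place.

For cylindrical equal-area with standard parallel φ₀, h = cos φ / cos φ₀ and k = cos φ₀ / cos φ, so h·k = 1.
At 52.8°: h = 0.6666, k = 1.500; principal scales a = 1.500, b = 0.6666.
sin(ω/2) = (a − b)/(a + b) = 0.8337/2.167 = 0.3848, so ω = 2 arcsin(0.3848) ≈ 45.3°.

45.3°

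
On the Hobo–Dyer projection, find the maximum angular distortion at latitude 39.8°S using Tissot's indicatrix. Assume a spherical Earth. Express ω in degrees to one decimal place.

The Hobo–Dyer projection is cylindrical equal-area with φ₀ = 37.5°. For cylindrical equal-area with standard parallel φ₀, h = cos φ / cos φ₀ and k = cos φ₀ / cos φ, so h·k = 1.
At 39.8°: h = 0.9684, k = 1.033; principal scales a = 1.033, b = 0.9684.
sin(ω/2) = (a − b)/(a + b) = 0.06423/2.001 = 0.03210, so ω = 2 arcsin(0.03210) ≈ 3.7°.

3.7°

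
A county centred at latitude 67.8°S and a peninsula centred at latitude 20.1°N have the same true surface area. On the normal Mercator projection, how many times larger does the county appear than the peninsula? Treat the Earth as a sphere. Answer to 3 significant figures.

6.18

Mercator is conformal with k = sec φ, so areal scale = k² = sec²φ.
At 67.8°: sec²(67.8°) = 1/0.3778² = 7.005.
At 20.1°: sec²(20.1°) = 1/0.9391² = 1.134.
Ratio = 7.005/1.134 = cos²(20.1°)/cos²(67.8°) ≈ 6.18.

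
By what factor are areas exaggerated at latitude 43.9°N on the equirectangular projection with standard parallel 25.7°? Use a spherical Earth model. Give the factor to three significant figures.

1.25

With standard parallel φ₀ = 25.7°, the equirectangular projection gives x = Rλ cos φ₀, y = Rφ, so h = 1 and k = cos 25.7° / cos φ.
Areal scale = h·k = 1 × cos φ₀ / cos φ; at 43.9°, h = 1.000, k = 1.251, so h·k = 1.251.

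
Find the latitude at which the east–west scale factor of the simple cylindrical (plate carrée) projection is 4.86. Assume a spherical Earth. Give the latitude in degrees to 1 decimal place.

78.1°

Plate carrée: h = 1, k = sec φ along parallels.
sec φ = 4.86  ⇒  cos φ = 0.2058  ⇒  φ ≈ 78.1°.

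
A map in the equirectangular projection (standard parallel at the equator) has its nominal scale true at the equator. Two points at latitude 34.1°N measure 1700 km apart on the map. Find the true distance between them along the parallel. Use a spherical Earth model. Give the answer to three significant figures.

1410 km

In the plate carrée (x = Rλ, y = Rφ), meridians are true-scale (h = 1) and parallels are stretched by k = sec φ.
Along the parallel at 34.1°, map distances are exaggerated by k = sec 34.1° = 1.208.
True distance = 1700 / 1.208 = 1700 × cos 34.1° ≈ 1410 km.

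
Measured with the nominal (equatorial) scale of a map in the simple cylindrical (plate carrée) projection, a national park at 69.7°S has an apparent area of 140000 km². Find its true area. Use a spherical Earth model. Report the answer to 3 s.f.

In the plate carrée (x = Rλ, y = Rφ), meridians are true-scale (h = 1) and parallels are stretched by k = sec φ.
Areal scale = h·k = 1 × sec φ; at 69.7°, h = 1.000, k = 2.882, so h·k = 2.882.
True area = apparent / (areal scale) = 140000 / 2.882 ≈ 48600 km².

48600 km²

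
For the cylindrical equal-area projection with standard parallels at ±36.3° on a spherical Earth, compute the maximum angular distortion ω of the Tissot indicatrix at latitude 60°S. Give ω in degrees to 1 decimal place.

For cylindrical equal-area with standard parallel φ₀, h = cos φ / cos φ₀ and k = cos φ₀ / cos φ, so h·k = 1.
At 60°: h = 0.6204, k = 1.612; principal scales a = 1.612, b = 0.6204.
sin(ω/2) = (a − b)/(a + b) = 0.9915/2.232 = 0.4441, so ω = 2 arcsin(0.4441) ≈ 52.7°.

52.7°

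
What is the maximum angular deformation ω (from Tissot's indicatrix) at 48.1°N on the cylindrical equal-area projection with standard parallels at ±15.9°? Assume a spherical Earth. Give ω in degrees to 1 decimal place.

Cylindrical equal-area (φ₀ = 15.9°): h = cos φ / cos 15.9° along meridians, k = cos 15.9° / cos φ along parallels; h·k = 1.
At 48.1°: h = 0.6944, k = 1.440; principal scales a = 1.440, b = 0.6944.
sin(ω/2) = (a − b)/(a + b) = 0.7457/2.134 = 0.3494, so ω = 2 arcsin(0.3494) ≈ 40.9°.

40.9°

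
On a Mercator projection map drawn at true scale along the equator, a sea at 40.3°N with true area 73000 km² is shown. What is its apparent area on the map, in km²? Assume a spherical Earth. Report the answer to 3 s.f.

126000 km²

For Mercator, h = k = sec φ (a conformal cylindrical projection has a single point scale, 1/cos φ).
Areal scale = k² = sec²φ = 1/cos²(40.3°) = 1/0.7627² = 1.719.
Apparent area = 73000 × 1.719 ≈ 126000 km².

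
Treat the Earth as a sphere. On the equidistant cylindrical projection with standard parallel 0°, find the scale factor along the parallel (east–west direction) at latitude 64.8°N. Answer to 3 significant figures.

In the plate carrée (x = Rλ, y = Rφ), meridians are true-scale (h = 1) and parallels are stretched by k = sec φ.
k = 1/cos 64.8° = 1/0.4258 = 2.349.

2.35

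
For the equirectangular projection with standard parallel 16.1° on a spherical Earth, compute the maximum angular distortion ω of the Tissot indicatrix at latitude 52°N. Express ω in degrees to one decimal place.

25.3°

With standard parallel φ₀ = 16.1°, the equirectangular projection gives x = Rλ cos φ₀, y = Rφ, so h = 1 and k = cos 16.1° / cos φ.
At 52°: h = 1.000, k = 1.561; principal scales a = 1.561, b = 1.000.
sin(ω/2) = (a − b)/(a + b) = 0.5606/2.561 = 0.2189, so ω = 2 arcsin(0.2189) ≈ 25.3°.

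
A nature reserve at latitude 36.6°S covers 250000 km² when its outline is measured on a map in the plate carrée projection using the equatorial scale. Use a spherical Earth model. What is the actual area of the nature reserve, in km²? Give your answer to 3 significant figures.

Plate carrée maps x = Rλ, y = Rφ. The meridian scale is h = 1 and the parallel scale is k = 1/cos φ = sec φ.
Areal scale = h·k = 1 × sec φ; at 36.6°, h = 1.000, k = 1.246, so h·k = 1.246.
True area = apparent / (areal scale) = 250000 / 1.246 ≈ 201000 km².

201000 km²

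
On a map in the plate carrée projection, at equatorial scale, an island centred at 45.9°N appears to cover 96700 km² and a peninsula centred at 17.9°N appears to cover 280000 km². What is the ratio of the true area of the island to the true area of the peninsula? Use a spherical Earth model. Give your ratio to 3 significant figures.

0.253

Plate carrée has h = 1 and k = sec φ, giving areal scale sec φ; true area = (apparent area) · cos φ.
True area of island: 96700 × cos(45.9°) = 96700 × 0.6959 = 67290 km².
True area of peninsula: 280000 × cos(17.9°) = 280000 × 0.9516 = 266400 km².
Ratio = 67290 / 266400 ≈ 0.253.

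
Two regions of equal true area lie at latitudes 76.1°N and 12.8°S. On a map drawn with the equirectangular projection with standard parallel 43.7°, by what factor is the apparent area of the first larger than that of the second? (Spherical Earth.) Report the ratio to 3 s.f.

The equidistant cylindrical projection with φ₀ = 43.7° has h = 1 (meridians true) and k = cos φ₀ / cos φ along parallels.
Areal scale at 76.1°: h·k = 1.000 × 3.010 = 3.010.
Areal scale at 12.8°: h·k = 1.000 × 0.7414 = 0.7414.
Ratio = 3.010/0.7414 ≈ 4.06.

4.06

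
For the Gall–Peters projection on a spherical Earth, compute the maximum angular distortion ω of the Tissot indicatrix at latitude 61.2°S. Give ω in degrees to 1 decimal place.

The Gall–Peters projection is cylindrical equal-area with φ₀ = 45°. A cylindrical equal-area projection with standard parallel φ₀ has meridian scale h = cos φ / cos φ₀ and parallel scale k = cos φ₀ / cos φ (so areas are preserved, h·k = 1).
At 61.2°: h = 0.6813, k = 1.468; principal scales a = 1.468, b = 0.6813.
sin(ω/2) = (a − b)/(a + b) = 0.7865/2.149 = 0.3660, so ω = 2 arcsin(0.3660) ≈ 42.9°.

42.9°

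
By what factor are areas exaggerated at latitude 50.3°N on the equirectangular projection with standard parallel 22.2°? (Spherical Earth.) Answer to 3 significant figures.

1.45

The equidistant cylindrical projection with φ₀ = 22.2° has h = 1 (meridians true) and k = cos φ₀ / cos φ along parallels.
Areal scale = h·k = 1 × cos φ₀ / cos φ; at 50.3°, h = 1.000, k = 1.449, so h·k = 1.449.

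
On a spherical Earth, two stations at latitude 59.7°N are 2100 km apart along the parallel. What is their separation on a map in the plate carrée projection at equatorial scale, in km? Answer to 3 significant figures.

4160 km

For the equirectangular projection with φ₀ = 0 (plate carrée), h = 1 along meridians and k = sec φ along parallels.
Along the parallel, k = sec 59.7° = 1/0.5045 = 1.982.
Map distance = 2100 × 1.982 ≈ 4160 km.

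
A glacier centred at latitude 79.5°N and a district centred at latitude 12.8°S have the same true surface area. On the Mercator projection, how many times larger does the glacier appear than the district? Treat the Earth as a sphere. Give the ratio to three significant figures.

28.6

Mercator is conformal with k = sec φ, so areal scale = k² = sec²φ.
At 79.5°: sec²(79.5°) = 1/0.1822² = 30.11.
At 12.8°: sec²(12.8°) = 1/0.9751² = 1.052.
Ratio = 30.11/1.052 = cos²(12.8°)/cos²(79.5°) ≈ 28.6.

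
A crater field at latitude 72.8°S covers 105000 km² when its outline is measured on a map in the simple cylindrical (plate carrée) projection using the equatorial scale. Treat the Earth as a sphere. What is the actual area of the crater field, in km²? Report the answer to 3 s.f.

31000 km²

In the plate carrée (x = Rλ, y = Rφ), meridians are true-scale (h = 1) and parallels are stretched by k = sec φ.
Areal scale = h·k = 1 × sec φ; at 72.8°, h = 1.000, k = 3.382, so h·k = 3.382.
True area = apparent / (areal scale) = 105000 / 3.382 ≈ 31000 km².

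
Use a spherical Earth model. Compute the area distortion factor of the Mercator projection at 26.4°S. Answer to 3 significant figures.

Mercator is conformal, so the point scale is isotropic: h = k = sec φ = 1/cos φ.
Areal scale = k² = sec²φ = 1/cos²(26.4°) = 1/0.8957² = 1.246.

1.25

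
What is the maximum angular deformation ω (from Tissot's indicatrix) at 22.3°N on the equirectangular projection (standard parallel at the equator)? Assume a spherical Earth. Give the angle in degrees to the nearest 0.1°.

For the equirectangular projection with φ₀ = 0 (plate carrée), h = 1 along meridians and k = sec φ along parallels.
At 22.3°: h = 1.000, k = 1.081; principal scales a = 1.081, b = 1.000.
sin(ω/2) = (a − b)/(a + b) = 0.08084/2.081 = 0.03885, so ω = 2 arcsin(0.03885) ≈ 4.5°.

4.5°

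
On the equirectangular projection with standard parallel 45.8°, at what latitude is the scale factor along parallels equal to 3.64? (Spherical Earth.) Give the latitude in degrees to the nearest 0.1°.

79.0°

The equidistant cylindrical projection with φ₀ = 45.8° has h = 1 (meridians true) and k = cos φ₀ / cos φ along parallels.
k = cos φ₀ / cos φ = 3.64  ⇒  cos φ = cos 45.8° / 3.64 = 0.1915.
φ = arccos(0.1915) ≈ 79.0°.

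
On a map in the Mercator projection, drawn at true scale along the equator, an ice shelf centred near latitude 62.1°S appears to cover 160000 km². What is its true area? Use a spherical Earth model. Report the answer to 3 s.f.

Mercator is conformal, so the point scale is isotropic: h = k = sec φ = 1/cos φ.
Areal scale = k² = sec²φ = 1/cos²(62.1°) = 1/0.4679² = 4.567.
True area = apparent / (areal scale) = 160000 / 4.567 ≈ 35000 km².

35000 km²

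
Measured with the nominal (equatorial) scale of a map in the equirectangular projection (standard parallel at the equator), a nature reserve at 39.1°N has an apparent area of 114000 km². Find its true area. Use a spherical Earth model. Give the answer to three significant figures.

88500 km²

Plate carrée maps x = Rλ, y = Rφ. The meridian scale is h = 1 and the parallel scale is k = 1/cos φ = sec φ.
Areal scale = h·k = 1 × sec φ; at 39.1°, h = 1.000, k = 1.289, so h·k = 1.289.
True area = apparent / (areal scale) = 114000 / 1.289 ≈ 88500 km².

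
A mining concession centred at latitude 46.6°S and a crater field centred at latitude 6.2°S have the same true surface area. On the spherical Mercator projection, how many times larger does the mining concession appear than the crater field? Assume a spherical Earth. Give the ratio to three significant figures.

2.09

On Mercator, area is exaggerated by sec²φ = 1/cos²φ.
At 46.6°: sec²(46.6°) = 1/0.6871² = 2.118.
At 6.2°: sec²(6.2°) = 1/0.9942² = 1.012.
Ratio = 2.118/1.012 = cos²(6.2°)/cos²(46.6°) ≈ 2.09.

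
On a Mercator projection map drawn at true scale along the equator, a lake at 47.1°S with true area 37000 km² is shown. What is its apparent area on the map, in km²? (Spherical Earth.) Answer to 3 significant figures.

79800 km²

For Mercator, h = k = sec φ (a conformal cylindrical projection has a single point scale, 1/cos φ).
Areal scale = k² = sec²φ = 1/cos²(47.1°) = 1/0.6807² = 2.158.
Apparent area = 37000 × 2.158 ≈ 79800 km².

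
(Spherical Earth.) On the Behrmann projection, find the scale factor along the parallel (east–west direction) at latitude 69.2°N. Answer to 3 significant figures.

2.44

The Behrmann projection is cylindrical equal-area with φ₀ = 30°. A cylindrical equal-area projection with standard parallel φ₀ has meridian scale h = cos φ / cos φ₀ and parallel scale k = cos φ₀ / cos φ (so areas are preserved, h·k = 1).
k = cos 30° / cos 69.2° = 0.8660/0.3551 = 2.439.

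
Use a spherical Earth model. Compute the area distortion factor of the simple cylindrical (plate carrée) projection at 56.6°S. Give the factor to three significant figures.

Plate carrée maps x = Rλ, y = Rφ. The meridian scale is h = 1 and the parallel scale is k = 1/cos φ = sec φ.
Areal scale = h·k = 1 × sec φ; at 56.6°, h = 1.000, k = 1.817, so h·k = 1.817.

1.82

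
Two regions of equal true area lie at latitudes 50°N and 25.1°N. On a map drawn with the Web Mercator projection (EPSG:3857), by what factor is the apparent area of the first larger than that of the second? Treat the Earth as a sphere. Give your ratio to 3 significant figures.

1.98

Mercator is conformal with k = sec φ, so areal scale = k² = sec²φ.
At 50°: sec²(50°) = 1/0.6428² = 2.420.
At 25.1°: sec²(25.1°) = 1/0.9056² = 1.219.
Ratio = 2.420/1.219 = cos²(25.1°)/cos²(50°) ≈ 1.98.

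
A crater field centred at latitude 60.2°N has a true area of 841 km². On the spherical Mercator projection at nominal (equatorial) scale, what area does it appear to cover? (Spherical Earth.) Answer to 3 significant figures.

3410 km²

For Mercator, h = k = sec φ (a conformal cylindrical projection has a single point scale, 1/cos φ).
Areal scale = k² = sec²φ = 1/cos²(60.2°) = 1/0.4970² = 4.049.
Apparent area = 841 × 4.049 ≈ 3410 km².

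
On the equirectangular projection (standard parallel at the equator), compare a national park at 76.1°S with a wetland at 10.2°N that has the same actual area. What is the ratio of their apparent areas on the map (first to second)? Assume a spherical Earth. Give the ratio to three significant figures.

4.10

Plate carrée maps x = Rλ, y = Rφ. The meridian scale is h = 1 and the parallel scale is k = 1/cos φ = sec φ.
Areal scale at 76.1°: h·k = 1.000 × 4.163 = 4.163.
Areal scale at 10.2°: h·k = 1.000 × 1.016 = 1.016.
Ratio = 4.163/1.016 ≈ 4.10.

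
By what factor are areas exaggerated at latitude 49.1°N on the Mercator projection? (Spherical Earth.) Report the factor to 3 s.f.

2.33

For Mercator, h = k = sec φ (a conformal cylindrical projection has a single point scale, 1/cos φ).
Areal scale = k² = sec²φ = 1/cos²(49.1°) = 1/0.6547² = 2.333.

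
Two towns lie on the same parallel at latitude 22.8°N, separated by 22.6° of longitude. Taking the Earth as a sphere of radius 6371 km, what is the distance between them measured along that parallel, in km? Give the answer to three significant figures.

2320 km

Arc length along a parallel = R cos φ · Δλ (with Δλ in radians).
= 6371 × cos 22.8° × (22.6° × π/180) = 6371 × 0.9219 × 0.3944 ≈ 2320 km.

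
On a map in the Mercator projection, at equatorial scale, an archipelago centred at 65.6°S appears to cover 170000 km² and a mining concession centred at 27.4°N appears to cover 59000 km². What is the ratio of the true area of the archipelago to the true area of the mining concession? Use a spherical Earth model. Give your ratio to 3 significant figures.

0.624

Since Mercator area scale is 1/cos²φ, the true area equals the apparent area multiplied by cos²φ.
True area of archipelago: 170000 × cos²(65.6°) = 170000 × 0.1707 = 29010 km².
True area of mining concession: 59000 × cos²(27.4°) = 59000 × 0.7882 = 46500 km².
Ratio = 29010 / 46500 ≈ 0.624.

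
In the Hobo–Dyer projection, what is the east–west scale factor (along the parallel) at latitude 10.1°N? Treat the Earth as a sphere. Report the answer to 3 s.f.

0.806

Hobo–Dyer is a cylindrical equal-area projection with standard parallels at ±37.5°. For cylindrical equal-area with standard parallel φ₀, h = cos φ / cos φ₀ and k = cos φ₀ / cos φ, so h·k = 1.
k = cos 37.5° / cos 10.1° = 0.7934/0.9845 = 0.8058.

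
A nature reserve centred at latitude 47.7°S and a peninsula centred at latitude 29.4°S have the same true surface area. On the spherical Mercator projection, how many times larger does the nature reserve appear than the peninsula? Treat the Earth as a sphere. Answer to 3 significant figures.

1.68

Mercator is conformal with k = sec φ, so areal scale = k² = sec²φ.
At 47.7°: sec²(47.7°) = 1/0.6730² = 2.208.
At 29.4°: sec²(29.4°) = 1/0.8712² = 1.317.
Ratio = 2.208/1.317 = cos²(29.4°)/cos²(47.7°) ≈ 1.68.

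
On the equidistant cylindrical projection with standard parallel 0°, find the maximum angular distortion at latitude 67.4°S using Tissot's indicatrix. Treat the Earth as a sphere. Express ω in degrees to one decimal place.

In the plate carrée (x = Rλ, y = Rφ), meridians are true-scale (h = 1) and parallels are stretched by k = sec φ.
At 67.4°: h = 1.000, k = 2.602; principal scales a = 2.602, b = 1.000.
sin(ω/2) = (a − b)/(a + b) = 1.602/3.602 = 0.4448, so ω = 2 arcsin(0.4448) ≈ 52.8°.

52.8°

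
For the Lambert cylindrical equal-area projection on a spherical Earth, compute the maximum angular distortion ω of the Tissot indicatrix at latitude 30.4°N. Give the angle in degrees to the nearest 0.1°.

The Lambert cylindrical equal-area projection is the cylindrical equal-area projection with its standard parallel at the equator (φ₀ = 0). For cylindrical equal-area with standard parallel φ₀, h = cos φ / cos φ₀ and k = cos φ₀ / cos φ, so h·k = 1.
At 30.4°: h = 0.8625, k = 1.159; principal scales a = 1.159, b = 0.8625.
sin(ω/2) = (a − b)/(a + b) = 0.2969/2.022 = 0.1468, so ω = 2 arcsin(0.1468) ≈ 16.9°.

16.9°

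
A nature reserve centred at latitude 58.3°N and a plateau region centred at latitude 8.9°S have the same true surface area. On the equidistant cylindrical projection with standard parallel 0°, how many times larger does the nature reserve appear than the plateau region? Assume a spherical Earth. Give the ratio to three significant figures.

Plate carrée maps x = Rλ, y = Rφ. The meridian scale is h = 1 and the parallel scale is k = 1/cos φ = sec φ.
Areal scale at 58.3°: h·k = 1.000 × 1.903 = 1.903.
Areal scale at 8.9°: h·k = 1.000 × 1.012 = 1.012.
Ratio = 1.903/1.012 ≈ 1.88.

1.88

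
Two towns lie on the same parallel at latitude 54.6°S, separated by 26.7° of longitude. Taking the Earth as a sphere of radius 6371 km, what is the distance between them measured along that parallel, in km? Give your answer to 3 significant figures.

Arc length along a parallel = R cos φ · Δλ (with Δλ in radians).
= 6371 × cos 54.6° × (26.7° × π/180) = 6371 × 0.5793 × 0.4660 ≈ 1720 km.

1720 km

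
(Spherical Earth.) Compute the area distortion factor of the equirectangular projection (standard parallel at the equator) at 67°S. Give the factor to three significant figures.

2.56

In the plate carrée (x = Rλ, y = Rφ), meridians are true-scale (h = 1) and parallels are stretched by k = sec φ.
Areal scale = h·k = 1 × sec φ; at 67°, h = 1.000, k = 2.559, so h·k = 2.559.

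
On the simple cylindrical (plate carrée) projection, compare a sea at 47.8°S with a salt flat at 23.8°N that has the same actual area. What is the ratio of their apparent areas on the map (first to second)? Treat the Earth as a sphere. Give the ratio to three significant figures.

1.36

For the equirectangular projection with φ₀ = 0 (plate carrée), h = 1 along meridians and k = sec φ along parallels.
Areal scale at 47.8°: h·k = 1.000 × 1.489 = 1.489.
Areal scale at 23.8°: h·k = 1.000 × 1.093 = 1.093.
Ratio = 1.489/1.093 ≈ 1.36.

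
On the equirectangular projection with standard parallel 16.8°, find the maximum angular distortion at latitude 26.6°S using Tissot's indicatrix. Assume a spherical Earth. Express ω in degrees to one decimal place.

In the equirectangular projection with standard parallel φ₀ = 16.8° (x = Rλ cos φ₀, y = Rφ), meridians are true-scale (h = 1) and the parallel scale is k = cos φ₀ / cos φ.
At 26.6°: h = 1.000, k = 1.071; principal scales a = 1.071, b = 1.000.
sin(ω/2) = (a − b)/(a + b) = 0.07064/2.071 = 0.03412, so ω = 2 arcsin(0.03412) ≈ 3.9°.

3.9°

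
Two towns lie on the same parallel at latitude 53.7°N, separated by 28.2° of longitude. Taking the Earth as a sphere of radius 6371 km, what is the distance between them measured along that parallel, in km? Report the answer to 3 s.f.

Arc length along a parallel = R cos φ · Δλ (with Δλ in radians).
= 6371 × cos 53.7° × (28.2° × π/180) = 6371 × 0.5920 × 0.4922 ≈ 1860 km.

1860 km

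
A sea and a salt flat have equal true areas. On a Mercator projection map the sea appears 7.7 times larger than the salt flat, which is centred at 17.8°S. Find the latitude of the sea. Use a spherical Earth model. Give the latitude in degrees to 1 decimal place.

Mercator areal scale is sec²φ, so apparent-area ratio = sec²φ₁ / sec²φ₂ = cos²φ₂ / cos²φ₁.
cos²φ₂ / cos²φ₁ = 7.7  ⇒  cos φ₁ = cos 17.8° / √7.7 = 0.9521/2.775 = 0.3431.
φ₁ = arccos(0.3431) ≈ 69.9°.

69.9°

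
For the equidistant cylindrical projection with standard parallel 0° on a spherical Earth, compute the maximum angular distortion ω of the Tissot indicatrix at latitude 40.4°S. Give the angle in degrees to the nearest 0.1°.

For the equirectangular projection with φ₀ = 0 (plate carrée), h = 1 along meridians and k = sec φ along parallels.
At 40.4°: h = 1.000, k = 1.313; principal scales a = 1.313, b = 1.000.
sin(ω/2) = (a − b)/(a + b) = 0.3131/2.313 = 0.1354, so ω = 2 arcsin(0.1354) ≈ 15.6°.

15.6°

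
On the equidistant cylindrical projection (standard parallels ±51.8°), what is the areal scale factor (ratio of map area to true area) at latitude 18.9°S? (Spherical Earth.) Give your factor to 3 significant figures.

The equidistant cylindrical projection with φ₀ = 51.8° has h = 1 (meridians true) and k = cos φ₀ / cos φ along parallels.
Areal scale = h·k = 1 × cos φ₀ / cos φ; at 18.9°, h = 1.000, k = 0.6536, so h·k = 0.6536.

0.654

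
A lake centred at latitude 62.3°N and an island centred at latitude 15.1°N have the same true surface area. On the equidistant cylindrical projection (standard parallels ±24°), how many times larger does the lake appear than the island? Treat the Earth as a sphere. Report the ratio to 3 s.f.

The equidistant cylindrical projection with φ₀ = 24° has h = 1 (meridians true) and k = cos φ₀ / cos φ along parallels.
Areal scale at 62.3°: h·k = 1.000 × 1.965 = 1.965.
Areal scale at 15.1°: h·k = 1.000 × 0.9462 = 0.9462.
Ratio = 1.965/0.9462 ≈ 2.08.

2.08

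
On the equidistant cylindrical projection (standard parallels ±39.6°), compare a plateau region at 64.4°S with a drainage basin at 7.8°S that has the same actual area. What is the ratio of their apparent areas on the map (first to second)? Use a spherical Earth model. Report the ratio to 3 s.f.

With standard parallel φ₀ = 39.6°, the equirectangular projection gives x = Rλ cos φ₀, y = Rφ, so h = 1 and k = cos 39.6° / cos φ.
Areal scale at 64.4°: h·k = 1.000 × 1.783 = 1.783.
Areal scale at 7.8°: h·k = 1.000 × 0.7777 = 0.7777.
Ratio = 1.783/0.7777 ≈ 2.29.

2.29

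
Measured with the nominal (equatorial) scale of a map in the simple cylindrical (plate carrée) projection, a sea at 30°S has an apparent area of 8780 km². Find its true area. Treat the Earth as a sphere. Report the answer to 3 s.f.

In the plate carrée (x = Rλ, y = Rφ), meridians are true-scale (h = 1) and parallels are stretched by k = sec φ.
Areal scale = h·k = 1 × sec φ; at 30°, h = 1.000, k = 1.155, so h·k = 1.155.
True area = apparent / (areal scale) = 8780 / 1.155 ≈ 7600 km².

7600 km²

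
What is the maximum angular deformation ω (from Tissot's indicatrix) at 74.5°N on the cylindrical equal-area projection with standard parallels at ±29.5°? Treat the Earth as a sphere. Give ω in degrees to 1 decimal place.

A cylindrical equal-area projection with standard parallel φ₀ has meridian scale h = cos φ / cos φ₀ and parallel scale k = cos φ₀ / cos φ (so areas are preserved, h·k = 1).
At 74.5°: h = 0.3070, k = 3.257; principal scales a = 3.257, b = 0.3070.
sin(ω/2) = (a − b)/(a + b) = 2.950/3.564 = 0.8277, so ω = 2 arcsin(0.8277) ≈ 111.7°.

111.7°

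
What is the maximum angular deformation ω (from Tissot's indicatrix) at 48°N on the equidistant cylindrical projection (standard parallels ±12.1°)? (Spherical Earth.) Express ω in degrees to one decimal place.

With standard parallel φ₀ = 12.1°, the equirectangular projection gives x = Rλ cos φ₀, y = Rφ, so h = 1 and k = cos 12.1° / cos φ.
At 48°: h = 1.000, k = 1.461; principal scales a = 1.461, b = 1.000.
sin(ω/2) = (a − b)/(a + b) = 0.4613/2.461 = 0.1874, so ω = 2 arcsin(0.1874) ≈ 21.6°.

21.6°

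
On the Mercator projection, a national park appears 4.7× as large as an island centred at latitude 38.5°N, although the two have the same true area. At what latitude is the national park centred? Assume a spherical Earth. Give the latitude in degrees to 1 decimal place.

68.8°

On Mercator, (apparent₁)/(apparent₂) = sec²φ₁ / sec²φ₂ when true areas are equal.
cos²φ₂ / cos²φ₁ = 4.7  ⇒  cos φ₁ = cos 38.5° / √4.7 = 0.7826/2.168 = 0.3610.
φ₁ = arccos(0.3610) ≈ 68.8°.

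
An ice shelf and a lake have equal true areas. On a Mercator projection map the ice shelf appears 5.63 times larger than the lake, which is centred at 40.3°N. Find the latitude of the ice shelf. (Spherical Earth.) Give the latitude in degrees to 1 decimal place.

On Mercator, (apparent₁)/(apparent₂) = sec²φ₁ / sec²φ₂ when true areas are equal.
cos²φ₂ / cos²φ₁ = 5.63  ⇒  cos φ₁ = cos 40.3° / √5.63 = 0.7627/2.373 = 0.3214.
φ₁ = arccos(0.3214) ≈ 71.3°.

71.3°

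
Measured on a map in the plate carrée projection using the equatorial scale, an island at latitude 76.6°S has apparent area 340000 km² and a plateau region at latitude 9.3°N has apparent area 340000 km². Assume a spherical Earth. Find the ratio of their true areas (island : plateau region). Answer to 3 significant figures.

0.235

Plate carrée has h = 1 and k = sec φ, giving areal scale sec φ; true area = (apparent area) · cos φ.
True area of island: 340000 × cos(76.6°) = 340000 × 0.2317 = 78790 km².
True area of plateau region: 340000 × cos(9.3°) = 340000 × 0.9869 = 335500 km².
Ratio = 78790 / 335500 ≈ 0.235.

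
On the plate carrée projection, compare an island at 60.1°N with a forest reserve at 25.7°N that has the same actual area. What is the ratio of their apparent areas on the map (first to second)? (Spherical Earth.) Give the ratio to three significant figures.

For the equirectangular projection with φ₀ = 0 (plate carrée), h = 1 along meridians and k = sec φ along parallels.
Areal scale at 60.1°: h·k = 1.000 × 2.006 = 2.006.
Areal scale at 25.7°: h·k = 1.000 × 1.110 = 1.110.
Ratio = 2.006/1.110 ≈ 1.81.

1.81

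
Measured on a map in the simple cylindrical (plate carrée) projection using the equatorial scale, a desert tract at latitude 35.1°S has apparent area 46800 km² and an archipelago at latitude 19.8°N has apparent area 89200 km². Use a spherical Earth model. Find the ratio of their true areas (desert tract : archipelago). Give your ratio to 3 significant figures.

Plate carrée has h = 1 and k = sec φ, giving areal scale sec φ; true area = (apparent area) · cos φ.
True area of desert tract: 46800 × cos(35.1°) = 46800 × 0.8181 = 38290 km².
True area of archipelago: 89200 × cos(19.8°) = 89200 × 0.9409 = 83930 km².
Ratio = 38290 / 83930 ≈ 0.456.

0.456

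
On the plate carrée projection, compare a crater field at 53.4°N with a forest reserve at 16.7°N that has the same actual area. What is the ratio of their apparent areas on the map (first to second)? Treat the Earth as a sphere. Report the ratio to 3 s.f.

For the equirectangular projection with φ₀ = 0 (plate carrée), h = 1 along meridians and k = sec φ along parallels.
Areal scale at 53.4°: h·k = 1.000 × 1.677 = 1.677.
Areal scale at 16.7°: h·k = 1.000 × 1.044 = 1.044.
Ratio = 1.677/1.044 ≈ 1.61.

1.61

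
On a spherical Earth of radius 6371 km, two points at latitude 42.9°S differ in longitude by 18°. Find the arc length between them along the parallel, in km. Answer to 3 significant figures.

1470 km

Arc length along a parallel = R cos φ · Δλ (with Δλ in radians).
= 6371 × cos 42.9° × (18° × π/180) = 6371 × 0.7325 × 0.3142 ≈ 1470 km.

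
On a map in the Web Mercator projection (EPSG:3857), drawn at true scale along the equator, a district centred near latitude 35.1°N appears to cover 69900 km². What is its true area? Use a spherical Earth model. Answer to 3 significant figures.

The Mercator projection is conformal; its linear scale factor is the same in every direction and equals sec φ = 1/cos φ.
Areal scale = k² = sec²φ = 1/cos²(35.1°) = 1/0.8181² = 1.494.
True area = apparent / (areal scale) = 69900 / 1.494 ≈ 46800 km².

46800 km²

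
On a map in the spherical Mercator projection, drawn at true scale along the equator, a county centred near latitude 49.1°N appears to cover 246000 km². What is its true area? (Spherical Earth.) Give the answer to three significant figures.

105000 km²

The Mercator projection is conformal; its linear scale factor is the same in every direction and equals sec φ = 1/cos φ.
Areal scale = k² = sec²φ = 1/cos²(49.1°) = 1/0.6547² = 2.333.
True area = apparent / (areal scale) = 246000 / 2.333 ≈ 105000 km².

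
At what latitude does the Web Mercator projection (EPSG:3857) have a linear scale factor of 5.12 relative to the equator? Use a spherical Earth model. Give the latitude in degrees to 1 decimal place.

Mercator scale is k = sec φ = 1/cos φ.
1/cos φ = 5.12  ⇒  cos φ = 0.1953  ⇒  φ = arccos(0.1953) ≈ 78.7°.

78.7°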